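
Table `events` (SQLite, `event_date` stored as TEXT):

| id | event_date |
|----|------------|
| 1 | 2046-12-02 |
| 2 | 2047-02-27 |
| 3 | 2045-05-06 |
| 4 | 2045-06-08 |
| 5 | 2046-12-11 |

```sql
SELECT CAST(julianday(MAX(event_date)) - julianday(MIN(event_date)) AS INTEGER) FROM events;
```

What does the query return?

MIN = 2045-05-06, MAX = 2047-02-27.
25 days remain in May 2045 after the 6th (31 − 6).
Full months from June 2045 through January 2047 contribute their day counts.
Then 27 days into February 2047.
Total: 25 + 30 + 31 + 31 + 30 + 31 + 30 + 31 + 31 + 28 + 31 + 30 + 31 + 30 + 31 + 31 + 30 + 31 + 30 + 31 + 31 + 27 = 662.

662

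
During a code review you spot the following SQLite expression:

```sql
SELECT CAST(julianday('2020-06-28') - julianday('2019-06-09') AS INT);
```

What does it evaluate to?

21 days remain in June 2019 after the 9th (30 − 9).
Full months from July 2019 through May 2020 contribute their day counts.
Then 28 days into June 2020.
Total: 21 + 31 + 31 + 30 + 31 + 30 + 31 + 31 + 29 + 31 + 30 + 31 + 28 = 385.

385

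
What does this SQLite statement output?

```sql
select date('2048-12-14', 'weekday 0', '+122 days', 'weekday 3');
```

2049-04-21

`weekday 0` advances to the next Sunday; 2048-12-14 is a Monday, so it moves forward to 2048-12-20.
Applying '+122 days' to 2048-12-20: counting 122 days forward gives 2049-04-21.
`weekday 3` advances to the next Wednesday; 2049-04-21 is already a Wednesday, so it stays at 2049-04-21.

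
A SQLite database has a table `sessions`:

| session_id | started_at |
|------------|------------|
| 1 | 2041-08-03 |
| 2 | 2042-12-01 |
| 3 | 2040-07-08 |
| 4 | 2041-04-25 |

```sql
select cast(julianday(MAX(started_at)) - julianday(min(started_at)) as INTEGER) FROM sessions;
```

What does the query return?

876

MIN = 2040-07-08, MAX = 2042-12-01.
23 days remain in July 2040 after the 8th (31 − 8).
Full months from August 2040 through November 2042 contribute their day counts.
Then 1 day into December 2042.
Total: 23 + 31 + 30 + 31 + 30 + 31 + 31 + 28 + 31 + 30 + 31 + 30 + 31 + 31 + 30 + 31 + 30 + 31 + 31 + 28 + 31 + 30 + 31 + 30 + 31 + 31 + 30 + 31 + 30 + 1 = 876.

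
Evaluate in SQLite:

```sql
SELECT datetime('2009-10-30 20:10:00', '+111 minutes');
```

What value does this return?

2009-10-30 22:01:00

111 minutes = 1h 51m; +111 minutes from 2009-10-30 20:10:00 is 2009-10-30 22:01:00.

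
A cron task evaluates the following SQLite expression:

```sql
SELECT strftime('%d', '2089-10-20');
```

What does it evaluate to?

20

`%d` extracts the 2-digit day of month: 20.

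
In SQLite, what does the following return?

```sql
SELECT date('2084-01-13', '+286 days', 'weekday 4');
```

Applying '+286 days' to 2084-01-13: counting 286 days forward gives 2084-10-25.
`weekday 4` advances to the next Thursday; 2084-10-25 is a Wednesday, so it moves forward to 2084-10-26.

2084-10-26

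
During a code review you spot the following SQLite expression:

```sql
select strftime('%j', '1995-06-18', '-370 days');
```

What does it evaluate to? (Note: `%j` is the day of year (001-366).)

164

First apply '-370 days': 1995-06-18 → 1994-06-13.
Day-of-year for 1994-06-13: days since 1994-01-01 inclusive = 164, zero-padded to 164.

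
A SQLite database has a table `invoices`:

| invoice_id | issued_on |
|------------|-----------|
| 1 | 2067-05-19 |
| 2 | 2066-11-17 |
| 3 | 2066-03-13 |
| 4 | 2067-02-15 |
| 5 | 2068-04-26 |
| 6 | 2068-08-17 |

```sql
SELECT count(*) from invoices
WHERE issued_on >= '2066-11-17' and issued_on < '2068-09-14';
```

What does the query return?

Rows in [2066-11-17, 2068-09-14): 2067-05-19, 2066-11-17, 2067-02-15, 2068-04-26, 2068-08-17 → 5 rows.

5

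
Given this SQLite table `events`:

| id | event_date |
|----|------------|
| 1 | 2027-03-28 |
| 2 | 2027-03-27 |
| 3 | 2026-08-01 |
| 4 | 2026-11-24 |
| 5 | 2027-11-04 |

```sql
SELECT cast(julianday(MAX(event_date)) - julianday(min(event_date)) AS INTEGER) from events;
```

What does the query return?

MIN = 2026-08-01, MAX = 2027-11-04.
30 days remain in August 2026 after the 1st (31 − 1).
Full months from September 2026 through October 2027 contribute their day counts.
Then 4 days into November 2027.
Total: 30 + 30 + 31 + 30 + 31 + 31 + 28 + 31 + 30 + 31 + 30 + 31 + 31 + 30 + 31 + 4 = 460.

460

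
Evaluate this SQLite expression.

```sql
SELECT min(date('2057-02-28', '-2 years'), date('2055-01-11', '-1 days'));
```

2055-01-10

date('2057-02-28', '-2 years') → 2055-02-28.
date('2055-01-11', '-1 days') → 2055-01-10.
Earlier of the two is 2055-01-10.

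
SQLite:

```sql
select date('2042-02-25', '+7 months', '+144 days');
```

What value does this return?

2043-02-16

Adding +7 months to 2042-02-25 gives 2042-09-25.
Applying '+144 days' to 2042-09-25: counting 144 days forward gives 2043-02-16.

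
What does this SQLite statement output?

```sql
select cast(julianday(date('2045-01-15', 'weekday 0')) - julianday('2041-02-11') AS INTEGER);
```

`weekday 0` advances to the next Sunday; 2045-01-15 is already a Sunday, so it stays at 2045-01-15.
17 days remain in February 2041 after the 11th (28 − 11).
Full months from March 2041 through December 2044 contribute their day counts.
Then 15 days into January 2045.
Total: 17 + 31 + 30 + 31 + 30 + 31 + 31 + 30 + 31 + 30 + 31 + 31 + 28 + 31 + 30 + 31 + 30 + 31 + 31 + 30 + 31 + 30 + 31 + 31 + 28 + 31 + 30 + 31 + 30 + 31 + 31 + 30 + 31 + 30 + 31 + 31 + 29 + 31 + 30 + 31 + 30 + 31 + 31 + 30 + 31 + 30 + 31 + 15 = 1434.

1434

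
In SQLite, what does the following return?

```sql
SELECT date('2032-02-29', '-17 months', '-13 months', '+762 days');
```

2031-09-30

Adding -17 months to 2032-02-29 gives 2030-09-29.
Adding -13 months to 2030-09-29 gives 2029-08-29.
Applying '+762 days' to 2029-08-29: counting 762 days forward gives 2031-09-30.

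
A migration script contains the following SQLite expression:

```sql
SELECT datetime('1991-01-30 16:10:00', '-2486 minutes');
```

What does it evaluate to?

1991-01-28 22:44:00

2486 minutes = 41h 26m; -2486 minutes from 1991-01-30 16:10:00 is 1991-01-28 22:44:00 (crosses midnight).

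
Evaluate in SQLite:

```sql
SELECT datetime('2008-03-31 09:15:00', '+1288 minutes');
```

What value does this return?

1288 minutes = 21h 28m; +1288 minutes from 2008-03-31 09:15:00 is 2008-04-01 06:43:00 (crosses midnight).

2008-04-01 06:43:00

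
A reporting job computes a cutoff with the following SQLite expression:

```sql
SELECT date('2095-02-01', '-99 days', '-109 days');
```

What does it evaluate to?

Applying '-99 days' to 2095-02-01: counting 99 days back gives 2094-10-25.
Applying '-109 days' to 2094-10-25: counting 109 days back gives 2094-07-08.

2094-07-08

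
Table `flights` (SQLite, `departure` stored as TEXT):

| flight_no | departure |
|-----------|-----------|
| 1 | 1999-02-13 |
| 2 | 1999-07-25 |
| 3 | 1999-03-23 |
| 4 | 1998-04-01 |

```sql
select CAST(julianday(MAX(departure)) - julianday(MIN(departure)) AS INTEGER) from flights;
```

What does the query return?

480

MIN = 1998-04-01, MAX = 1999-07-25.
29 days remain in April 1998 after the 1st (30 − 1).
Full months from May 1998 through June 1999 contribute their day counts.
Then 25 days into July 1999.
Total: 29 + 31 + 30 + 31 + 31 + 30 + 31 + 30 + 31 + 31 + 28 + 31 + 30 + 31 + 30 + 25 = 480.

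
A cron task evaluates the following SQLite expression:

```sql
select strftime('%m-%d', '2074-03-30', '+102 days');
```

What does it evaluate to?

First apply '+102 days': 2074-03-30 → 2074-07-10.
`%m-%d` extracts the month-day: 07-10.

07-10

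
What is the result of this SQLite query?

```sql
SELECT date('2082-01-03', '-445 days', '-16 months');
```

2079-06-15

Applying '-445 days' to 2082-01-03: counting 445 days back gives 2080-10-15.
Adding -16 months to 2080-10-15 gives 2079-06-15.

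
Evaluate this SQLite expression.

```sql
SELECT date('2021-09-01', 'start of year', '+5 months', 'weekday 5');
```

`start of year` rewinds 2021-09-01 to 2021-01-01.
Adding +5 months to 2021-01-01 gives 2021-06-01.
`weekday 5` advances to the next Friday; 2021-06-01 is a Tuesday, so it moves forward to 2021-06-04.

2021-06-04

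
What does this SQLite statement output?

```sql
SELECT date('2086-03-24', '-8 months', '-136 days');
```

Adding -8 months to 2086-03-24 gives 2085-07-24.
Applying '-136 days' to 2085-07-24: counting 136 days back gives 2085-03-10.

2085-03-10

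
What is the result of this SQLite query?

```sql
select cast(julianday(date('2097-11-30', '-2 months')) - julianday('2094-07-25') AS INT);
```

1163

Adding -2 months to 2097-11-30 gives 2097-09-30.
6 days remain in July 2094 after the 25th (31 − 25).
Full months from August 2094 through August 2097 contribute their day counts.
Then 30 days into September 2097.
Total: 6 + 31 + 30 + 31 + 30 + 31 + 31 + 28 + 31 + 30 + 31 + 30 + 31 + 31 + 30 + 31 + 30 + 31 + 31 + 29 + 31 + 30 + 31 + 30 + 31 + 31 + 30 + 31 + 30 + 31 + 31 + 28 + 31 + 30 + 31 + 30 + 31 + 31 + 30 = 1163.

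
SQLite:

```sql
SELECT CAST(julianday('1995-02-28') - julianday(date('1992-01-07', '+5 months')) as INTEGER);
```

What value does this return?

Adding +5 months to 1992-01-07 gives 1992-06-07.
23 days remain in June 1992 after the 7th (30 − 7).
Full months from July 1992 through January 1995 contribute their day counts.
Then 28 days into February 1995.
Total: 23 + 31 + 31 + 30 + 31 + 30 + 31 + 31 + 28 + 31 + 30 + 31 + 30 + 31 + 31 + 30 + 31 + 30 + 31 + 31 + 28 + 31 + 30 + 31 + 30 + 31 + 31 + 30 + 31 + 30 + 31 + 31 + 28 = 996.

996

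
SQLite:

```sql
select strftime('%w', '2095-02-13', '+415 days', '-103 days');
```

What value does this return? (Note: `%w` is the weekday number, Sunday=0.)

First apply '+415 days', '-103 days': 2095-02-13 → 2095-12-22.
2095-12-22 is a Thursday; with Sunday=0 that is 4.

4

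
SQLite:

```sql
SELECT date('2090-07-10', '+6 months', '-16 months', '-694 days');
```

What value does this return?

Adding +6 months to 2090-07-10 gives 2091-01-10.
Adding -16 months to 2091-01-10 gives 2089-09-10.
Applying '-694 days' to 2089-09-10: counting 694 days back gives 2087-10-17.

2087-10-17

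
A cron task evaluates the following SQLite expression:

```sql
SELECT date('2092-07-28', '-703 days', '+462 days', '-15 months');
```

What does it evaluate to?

Applying '-703 days' to 2092-07-28: counting 703 days back gives 2090-08-25.
Applying '+462 days' to 2090-08-25: counting 462 days forward gives 2091-11-30.
Adding -15 months to 2091-11-30 gives 2090-08-30.

2090-08-30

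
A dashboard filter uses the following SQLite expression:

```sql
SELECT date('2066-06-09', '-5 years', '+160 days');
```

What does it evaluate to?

Adding -5 years to 2066-06-09 gives 2061-06-09.
Applying '+160 days' to 2061-06-09: counting 160 days forward gives 2061-11-16.

2061-11-16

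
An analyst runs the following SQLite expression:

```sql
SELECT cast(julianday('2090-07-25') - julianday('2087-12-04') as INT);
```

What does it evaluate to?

27 days remain in December 2087 after the 4th (31 − 4).
Full months from January 2088 through June 2090 contribute their day counts.
Then 25 days into July 2090.
Total: 27 + 31 + 29 + 31 + 30 + 31 + 30 + 31 + 31 + 30 + 31 + 30 + 31 + 31 + 28 + 31 + 30 + 31 + 30 + 31 + 31 + 30 + 31 + 30 + 31 + 31 + 28 + 31 + 30 + 31 + 30 + 25 = 964.

964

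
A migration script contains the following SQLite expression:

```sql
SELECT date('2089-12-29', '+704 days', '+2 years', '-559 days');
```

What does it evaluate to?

Applying '+704 days' to 2089-12-29: counting 704 days forward gives 2091-12-03.
Adding +2 years to 2091-12-03 gives 2093-12-03.
Applying '-559 days' to 2093-12-03: counting 559 days back gives 2092-05-23.

2092-05-23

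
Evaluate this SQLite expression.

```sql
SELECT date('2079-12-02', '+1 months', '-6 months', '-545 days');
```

2078-01-03

Adding +1 month to 2079-12-02 gives 2080-01-02.
Adding -6 months to 2080-01-02 gives 2079-07-02.
Applying '-545 days' to 2079-07-02: counting 545 days back gives 2078-01-03.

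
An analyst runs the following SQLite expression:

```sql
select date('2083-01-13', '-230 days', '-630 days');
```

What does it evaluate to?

2080-09-05

Applying '-230 days' to 2083-01-13: counting 230 days back gives 2082-05-28.
Applying '-630 days' to 2082-05-28: counting 630 days back gives 2080-09-05.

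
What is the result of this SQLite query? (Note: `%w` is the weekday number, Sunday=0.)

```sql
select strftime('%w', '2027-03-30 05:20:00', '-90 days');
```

First apply '-90 days': 2027-03-30 05:20:00 → 2026-12-30 05:20:00.
2026-12-30 is a Wednesday; with Sunday=0 that is 3.

3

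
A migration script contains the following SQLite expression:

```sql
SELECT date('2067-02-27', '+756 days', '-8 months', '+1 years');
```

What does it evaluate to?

Applying '+756 days' to 2067-02-27: counting 756 days forward gives 2069-03-24.
Adding -8 months to 2069-03-24 gives 2068-07-24.
Adding +1 year to 2068-07-24 gives 2069-07-24.

2069-07-24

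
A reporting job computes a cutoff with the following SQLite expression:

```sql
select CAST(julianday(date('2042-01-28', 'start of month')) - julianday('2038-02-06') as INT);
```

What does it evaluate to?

`start of month` rewinds 2042-01-28 to 2042-01-01.
22 days remain in February 2038 after the 6th (28 − 6).
Full months from March 2038 through December 2041 contribute their day counts.
Then 1 day into January 2042.
Total: 22 + 31 + 30 + 31 + 30 + 31 + 31 + 30 + 31 + 30 + 31 + 31 + 28 + 31 + 30 + 31 + 30 + 31 + 31 + 30 + 31 + 30 + 31 + 31 + 29 + 31 + 30 + 31 + 30 + 31 + 31 + 30 + 31 + 30 + 31 + 31 + 28 + 31 + 30 + 31 + 30 + 31 + 31 + 30 + 31 + 30 + 31 + 1 = 1425.

1425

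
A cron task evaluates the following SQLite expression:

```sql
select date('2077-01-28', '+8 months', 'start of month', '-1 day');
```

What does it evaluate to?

2077-08-31

Adding +8 months to 2077-01-28 gives 2077-09-28.
`start of month` rewinds 2077-09-28 to 2077-09-01.
Going back 1 day from 2077-09-01 reaches 2077-08-31 (last day of August, 31 days).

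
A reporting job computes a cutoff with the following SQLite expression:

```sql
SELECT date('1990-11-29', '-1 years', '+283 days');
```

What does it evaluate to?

1990-09-08

Adding -1 year to 1990-11-29 gives 1989-11-29.
Applying '+283 days' to 1989-11-29: counting 283 days forward gives 1990-09-08.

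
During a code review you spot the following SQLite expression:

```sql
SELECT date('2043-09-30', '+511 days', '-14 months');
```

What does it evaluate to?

2043-12-22

Applying '+511 days' to 2043-09-30: counting 511 days forward gives 2045-02-22.
Adding -14 months to 2045-02-22 gives 2043-12-22.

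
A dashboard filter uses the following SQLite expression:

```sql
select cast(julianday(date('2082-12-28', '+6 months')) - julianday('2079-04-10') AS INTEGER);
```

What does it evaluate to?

1540

Adding +6 months to 2082-12-28 gives 2083-06-28.
20 days remain in April 2079 after the 10th (30 − 10).
Full months from May 2079 through May 2083 contribute their day counts.
Then 28 days into June 2083.
Total: 20 + 31 + 30 + 31 + 31 + 30 + 31 + 30 + 31 + 31 + 29 + 31 + 30 + 31 + 30 + 31 + 31 + 30 + 31 + 30 + 31 + 31 + 28 + 31 + 30 + 31 + 30 + 31 + 31 + 30 + 31 + 30 + 31 + 31 + 28 + 31 + 30 + 31 + 30 + 31 + 31 + 30 + 31 + 30 + 31 + 31 + 28 + 31 + 30 + 31 + 28 = 1540.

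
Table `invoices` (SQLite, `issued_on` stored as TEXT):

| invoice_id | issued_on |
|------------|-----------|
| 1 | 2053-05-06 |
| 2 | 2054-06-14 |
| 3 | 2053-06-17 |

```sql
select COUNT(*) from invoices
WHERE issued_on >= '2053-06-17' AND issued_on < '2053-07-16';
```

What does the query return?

Rows in [2053-06-17, 2053-07-16): 2053-06-17 → 1 row.

1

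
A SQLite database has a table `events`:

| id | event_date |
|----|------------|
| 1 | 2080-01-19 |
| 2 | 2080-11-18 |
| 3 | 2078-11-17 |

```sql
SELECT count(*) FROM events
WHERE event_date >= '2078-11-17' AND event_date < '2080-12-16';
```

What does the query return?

3

Rows in [2078-11-17, 2080-12-16): 2080-01-19, 2080-11-18, 2078-11-17 → 3 rows.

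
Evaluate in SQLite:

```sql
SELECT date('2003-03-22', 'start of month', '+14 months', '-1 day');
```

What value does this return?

`start of month` rewinds 2003-03-22 to 2003-03-01.
Adding +14 months to 2003-03-01 gives 2004-05-01.
Going back 1 day from 2004-05-01 reaches 2004-04-30 (last day of April, 30 days).

2004-04-30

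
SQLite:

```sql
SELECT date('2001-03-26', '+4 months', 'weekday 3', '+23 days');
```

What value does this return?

2001-08-24

Adding +4 months to 2001-03-26 gives 2001-07-26.
`weekday 3` advances to the next Wednesday; 2001-07-26 is a Thursday, so it moves forward to 2001-08-01.
Advancing 23 more days within August lands on 2001-08-24.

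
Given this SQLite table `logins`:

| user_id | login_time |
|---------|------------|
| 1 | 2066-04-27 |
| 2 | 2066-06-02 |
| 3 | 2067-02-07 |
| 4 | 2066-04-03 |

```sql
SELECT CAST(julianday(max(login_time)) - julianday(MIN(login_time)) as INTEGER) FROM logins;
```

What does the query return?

310

MIN = 2066-04-03, MAX = 2067-02-07.
27 days remain in April 2066 after the 3rd (30 − 3).
Full months from May 2066 through January 2067 contribute their day counts.
Then 7 days into February 2067.
Total: 27 + 31 + 30 + 31 + 31 + 30 + 31 + 30 + 31 + 31 + 7 = 310.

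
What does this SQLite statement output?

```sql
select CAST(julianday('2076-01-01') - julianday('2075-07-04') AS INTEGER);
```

181

27 days remain in July 2075 after the 4th (31 − 4).
August 2075: 31 days.
September 2075: 30 days.
October 2075: 31 days.
November 2075: 30 days.
December 2075: 31 days.
Then 1 day into January 2076.
Total: 27 + 31 + 30 + 31 + 30 + 31 + 1 = 181.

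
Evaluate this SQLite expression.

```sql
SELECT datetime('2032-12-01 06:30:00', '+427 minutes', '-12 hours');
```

2032-12-01 01:37:00

427 minutes = 7h 7m; +427 minutes from 2032-12-01 06:30:00 is 2032-12-01 13:37:00.
-12 hours from 2032-12-01 13:37:00 is 2032-12-01 01:37:00.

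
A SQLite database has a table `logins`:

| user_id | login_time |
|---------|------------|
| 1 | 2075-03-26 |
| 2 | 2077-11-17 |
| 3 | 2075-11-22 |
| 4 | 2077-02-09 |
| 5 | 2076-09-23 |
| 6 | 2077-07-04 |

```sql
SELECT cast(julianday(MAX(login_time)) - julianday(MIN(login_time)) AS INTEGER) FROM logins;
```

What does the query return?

MIN = 2075-03-26, MAX = 2077-11-17.
5 days remain in March 2075 after the 26th (31 − 26).
Full months from April 2075 through October 2077 contribute their day counts.
Then 17 days into November 2077.
Total: 5 + 30 + 31 + 30 + 31 + 31 + 30 + 31 + 30 + 31 + 31 + 29 + 31 + 30 + 31 + 30 + 31 + 31 + 30 + 31 + 30 + 31 + 31 + 28 + 31 + 30 + 31 + 30 + 31 + 31 + 30 + 31 + 17 = 967.

967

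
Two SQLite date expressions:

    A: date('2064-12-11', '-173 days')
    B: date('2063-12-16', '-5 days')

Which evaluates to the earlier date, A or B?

B

A = 2064-06-21.
B = 2063-12-11.
B is earlier.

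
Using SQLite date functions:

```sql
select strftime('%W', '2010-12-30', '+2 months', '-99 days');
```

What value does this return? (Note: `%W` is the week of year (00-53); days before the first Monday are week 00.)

47

First apply '+2 months', '-99 days': 2010-12-30 → 2010-11-23.
2010-11-23 is a Tuesday. SQLite's %W counts Mondays since the year started; the result is 47.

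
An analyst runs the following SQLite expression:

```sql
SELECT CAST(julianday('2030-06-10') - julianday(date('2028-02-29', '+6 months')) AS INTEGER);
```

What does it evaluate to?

650

Adding +6 months to 2028-02-29 gives 2028-08-29.
2 days remain in August 2028 after the 29th (31 − 29).
Full months from September 2028 through May 2030 contribute their day counts.
Then 10 days into June 2030.
Total: 2 + 30 + 31 + 30 + 31 + 31 + 28 + 31 + 30 + 31 + 30 + 31 + 31 + 30 + 31 + 30 + 31 + 31 + 28 + 31 + 30 + 31 + 10 = 650.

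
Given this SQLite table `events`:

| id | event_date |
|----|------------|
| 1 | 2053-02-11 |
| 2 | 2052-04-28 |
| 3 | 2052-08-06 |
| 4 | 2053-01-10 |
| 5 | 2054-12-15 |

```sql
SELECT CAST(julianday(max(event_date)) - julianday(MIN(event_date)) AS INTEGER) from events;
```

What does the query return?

MIN = 2052-04-28, MAX = 2054-12-15.
2 days remain in April 2052 after the 28th (30 − 28).
Full months from May 2052 through November 2054 contribute their day counts.
Then 15 days into December 2054.
Total: 2 + 31 + 30 + 31 + 31 + 30 + 31 + 30 + 31 + 31 + 28 + 31 + 30 + 31 + 30 + 31 + 31 + 30 + 31 + 30 + 31 + 31 + 28 + 31 + 30 + 31 + 30 + 31 + 31 + 30 + 31 + 30 + 15 = 961.

961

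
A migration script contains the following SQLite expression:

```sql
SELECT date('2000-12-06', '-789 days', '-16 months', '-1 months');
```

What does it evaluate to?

1997-05-09

Applying '-789 days' to 2000-12-06: counting 789 days back gives 1998-10-09.
Adding -16 months to 1998-10-09 gives 1997-06-09.
Adding -1 month to 1997-06-09 gives 1997-05-09.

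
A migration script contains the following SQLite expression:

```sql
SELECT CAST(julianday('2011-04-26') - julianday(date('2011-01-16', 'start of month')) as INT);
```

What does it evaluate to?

115

`start of month` rewinds 2011-01-16 to 2011-01-01.
30 days remain in January 2011 after the 1st (31 − 1).
February 2011: 28 days.
March 2011: 31 days.
Then 26 days into April 2011.
Total: 30 + 28 + 31 + 26 = 115.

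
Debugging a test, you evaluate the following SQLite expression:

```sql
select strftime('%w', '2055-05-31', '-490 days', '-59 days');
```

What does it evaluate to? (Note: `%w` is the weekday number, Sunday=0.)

5

First apply '-490 days', '-59 days': 2055-05-31 → 2053-11-28.
2053-11-28 is a Friday; with Sunday=0 that is 5.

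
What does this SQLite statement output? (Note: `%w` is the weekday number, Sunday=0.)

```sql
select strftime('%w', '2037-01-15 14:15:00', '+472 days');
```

First apply '+472 days': 2037-01-15 14:15:00 → 2038-05-02 14:15:00.
2038-05-02 is a Sunday; with Sunday=0 that is 0.

0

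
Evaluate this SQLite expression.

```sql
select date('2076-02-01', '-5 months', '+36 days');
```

Adding -5 months to 2076-02-01 gives 2075-09-01.
September 2075 has 30 days; 29 remain after the 1st, so 30 days reach 2075-10-01.
Advancing 6 more days within October lands on 2075-10-07.

2075-10-07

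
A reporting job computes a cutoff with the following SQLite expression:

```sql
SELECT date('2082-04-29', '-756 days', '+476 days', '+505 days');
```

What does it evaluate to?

2082-12-10

Applying '-756 days' to 2082-04-29: counting 756 days back gives 2080-04-03.
Applying '+476 days' to 2080-04-03: counting 476 days forward gives 2081-07-23.
Applying '+505 days' to 2081-07-23: counting 505 days forward gives 2082-12-10.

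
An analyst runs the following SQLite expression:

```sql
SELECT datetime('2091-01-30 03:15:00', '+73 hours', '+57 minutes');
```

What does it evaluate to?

2091-02-02 05:12:00

+73 hours from 2091-01-30 03:15:00 is 2091-02-02 04:15:00 (crosses midnight).
+57 minutes from 2091-02-02 04:15:00 is 2091-02-02 05:12:00.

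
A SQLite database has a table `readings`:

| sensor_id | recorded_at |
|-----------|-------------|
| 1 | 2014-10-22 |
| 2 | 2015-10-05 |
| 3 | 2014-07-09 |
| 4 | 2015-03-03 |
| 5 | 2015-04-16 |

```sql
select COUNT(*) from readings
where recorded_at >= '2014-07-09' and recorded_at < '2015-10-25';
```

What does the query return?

5

Rows in [2014-07-09, 2015-10-25): 2014-10-22, 2015-10-05, 2014-07-09, 2015-03-03, 2015-04-16 → 5 rows.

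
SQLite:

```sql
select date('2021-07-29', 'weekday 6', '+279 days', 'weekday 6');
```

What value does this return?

`weekday 6` advances to the next Saturday; 2021-07-29 is a Thursday, so it moves forward to 2021-07-31.
Applying '+279 days' to 2021-07-31: counting 279 days forward gives 2022-05-06.
`weekday 6` advances to the next Saturday; 2022-05-06 is a Friday, so it moves forward to 2022-05-07.

2022-05-07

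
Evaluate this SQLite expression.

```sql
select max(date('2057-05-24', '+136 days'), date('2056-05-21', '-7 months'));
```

2057-10-07

date('2057-05-24', '+136 days') → 2057-10-07.
date('2056-05-21', '-7 months') → 2055-10-21.
Later of the two is 2057-10-07.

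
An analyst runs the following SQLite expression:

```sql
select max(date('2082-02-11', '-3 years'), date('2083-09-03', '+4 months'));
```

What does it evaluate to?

date('2082-02-11', '-3 years') → 2079-02-11.
date('2083-09-03', '+4 months') → 2084-01-03.
Later of the two is 2084-01-03.

2084-01-03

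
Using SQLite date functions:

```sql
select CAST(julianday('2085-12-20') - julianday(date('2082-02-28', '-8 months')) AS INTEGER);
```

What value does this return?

1636

Adding -8 months to 2082-02-28 gives 2081-06-28.
2 days remain in June 2081 after the 28th (30 − 28).
Full months from July 2081 through November 2085 contribute their day counts.
Then 20 days into December 2085.
Total: 2 + 31 + 31 + 30 + 31 + 30 + 31 + 31 + 28 + 31 + 30 + 31 + 30 + 31 + 31 + 30 + 31 + 30 + 31 + 31 + 28 + 31 + 30 + 31 + 30 + 31 + 31 + 30 + 31 + 30 + 31 + 31 + 29 + 31 + 30 + 31 + 30 + 31 + 31 + 30 + 31 + 30 + 31 + 31 + 28 + 31 + 30 + 31 + 30 + 31 + 31 + 30 + 31 + 30 + 20 = 1636.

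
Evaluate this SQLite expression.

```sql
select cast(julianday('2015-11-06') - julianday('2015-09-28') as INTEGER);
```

39

2 days remain in September 2015 after the 28th (30 − 28).
October 2015: 31 days.
Then 6 days into November 2015.
Total: 2 + 31 + 6 = 39.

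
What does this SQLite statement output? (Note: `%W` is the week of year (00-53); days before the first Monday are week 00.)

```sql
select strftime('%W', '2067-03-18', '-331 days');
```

16

First apply '-331 days': 2067-03-18 → 2066-04-21.
2066-04-21 is a Wednesday. SQLite's %W counts Mondays since the year started; the result is 16.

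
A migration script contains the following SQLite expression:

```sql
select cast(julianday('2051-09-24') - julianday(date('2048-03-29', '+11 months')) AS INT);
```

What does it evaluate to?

Adding +11 months to 2048-03-29 targets 2049-02-29. February 2049 has only 28 days, so SQLite normalizes the 1-day overflow forward to 2049-03-01.
30 days remain in March 2049 after the 1st (31 − 1).
Full months from April 2049 through August 2051 contribute their day counts.
Then 24 days into September 2051.
Total: 30 + 30 + 31 + 30 + 31 + 31 + 30 + 31 + 30 + 31 + 31 + 28 + 31 + 30 + 31 + 30 + 31 + 31 + 30 + 31 + 30 + 31 + 31 + 28 + 31 + 30 + 31 + 30 + 31 + 31 + 24 = 937.

937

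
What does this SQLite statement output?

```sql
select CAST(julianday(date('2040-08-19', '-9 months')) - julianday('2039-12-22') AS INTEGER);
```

Adding -9 months to 2040-08-19 gives 2039-11-19.
11 days remain in November 2039 after the 19th (30 − 19).
Then 22 days into December 2039.
Total: 11 + 22 = 33.
The subtraction is earlier − later, so the result is −33 → -33.

-33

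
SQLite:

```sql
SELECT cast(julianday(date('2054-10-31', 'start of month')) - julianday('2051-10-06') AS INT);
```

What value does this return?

`start of month` rewinds 2054-10-31 to 2054-10-01.
25 days remain in October 2051 after the 6th (31 − 6).
Full months from November 2051 through September 2054 contribute their day counts.
Then 1 day into October 2054.
Total: 25 + 30 + 31 + 31 + 29 + 31 + 30 + 31 + 30 + 31 + 31 + 30 + 31 + 30 + 31 + 31 + 28 + 31 + 30 + 31 + 30 + 31 + 31 + 30 + 31 + 30 + 31 + 31 + 28 + 31 + 30 + 31 + 30 + 31 + 31 + 30 + 1 = 1091.

1091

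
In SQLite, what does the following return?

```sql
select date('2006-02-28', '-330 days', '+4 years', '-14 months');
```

Applying '-330 days' to 2006-02-28: counting 330 days back gives 2005-04-04.
Adding +4 years to 2005-04-04 gives 2009-04-04.
Adding -14 months to 2009-04-04 gives 2008-02-04.

2008-02-04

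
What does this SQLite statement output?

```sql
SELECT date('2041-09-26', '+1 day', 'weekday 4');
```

Advancing 1 more day within September lands on 2041-09-27.
`weekday 4` advances to the next Thursday; 2041-09-27 is a Friday, so it moves forward to 2041-10-03.

2041-10-03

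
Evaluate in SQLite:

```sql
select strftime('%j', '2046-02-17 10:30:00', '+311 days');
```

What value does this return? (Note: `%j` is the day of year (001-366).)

First apply '+311 days': 2046-02-17 10:30:00 → 2046-12-25 10:30:00.
Day-of-year for 2046-12-25: days since 2046-01-01 inclusive = 359, zero-padded to 359.

359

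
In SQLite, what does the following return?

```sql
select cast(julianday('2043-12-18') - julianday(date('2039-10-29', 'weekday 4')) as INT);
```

1506

`weekday 4` advances to the next Thursday; 2039-10-29 is a Saturday, so it moves forward to 2039-11-03.
27 days remain in November 2039 after the 3rd (30 − 3).
Full months from December 2039 through November 2043 contribute their day counts.
Then 18 days into December 2043.
Total: 27 + 31 + 31 + 29 + 31 + 30 + 31 + 30 + 31 + 31 + 30 + 31 + 30 + 31 + 31 + 28 + 31 + 30 + 31 + 30 + 31 + 31 + 30 + 31 + 30 + 31 + 31 + 28 + 31 + 30 + 31 + 30 + 31 + 31 + 30 + 31 + 30 + 31 + 31 + 28 + 31 + 30 + 31 + 30 + 31 + 31 + 30 + 31 + 30 + 18 = 1506.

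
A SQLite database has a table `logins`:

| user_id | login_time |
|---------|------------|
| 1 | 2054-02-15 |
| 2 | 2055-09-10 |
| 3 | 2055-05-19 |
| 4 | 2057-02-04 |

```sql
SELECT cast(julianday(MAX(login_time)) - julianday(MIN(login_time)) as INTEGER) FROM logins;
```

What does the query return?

MIN = 2054-02-15, MAX = 2057-02-04.
13 days remain in February 2054 after the 15th (28 − 15).
Full months from March 2054 through January 2057 contribute their day counts.
Then 4 days into February 2057.
Total: 13 + 31 + 30 + 31 + 30 + 31 + 31 + 30 + 31 + 30 + 31 + 31 + 28 + 31 + 30 + 31 + 30 + 31 + 31 + 30 + 31 + 30 + 31 + 31 + 29 + 31 + 30 + 31 + 30 + 31 + 31 + 30 + 31 + 30 + 31 + 31 + 4 = 1085.

1085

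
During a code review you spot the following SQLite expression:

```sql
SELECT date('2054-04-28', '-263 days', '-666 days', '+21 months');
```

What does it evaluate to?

Applying '-263 days' to 2054-04-28: counting 263 days back gives 2053-08-08.
Applying '-666 days' to 2053-08-08: counting 666 days back gives 2051-10-12.
Adding +21 months to 2051-10-12 gives 2053-07-12.

2053-07-12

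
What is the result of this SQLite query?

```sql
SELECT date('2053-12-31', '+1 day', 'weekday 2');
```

2054-01-06

December 2053 has 31 days; 0 remain after the 31st, so 1 days reach 2054-01-01.
`weekday 2` advances to the next Tuesday; 2054-01-01 is a Thursday, so it moves forward to 2054-01-06.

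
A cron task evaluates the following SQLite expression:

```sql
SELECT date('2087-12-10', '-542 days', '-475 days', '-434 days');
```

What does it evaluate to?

Applying '-542 days' to 2087-12-10: counting 542 days back gives 2086-06-16.
Applying '-475 days' to 2086-06-16: counting 475 days back gives 2085-02-26.
Applying '-434 days' to 2085-02-26: counting 434 days back gives 2083-12-20.

2083-12-20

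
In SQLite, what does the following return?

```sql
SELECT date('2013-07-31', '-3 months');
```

Adding -3 months to 2013-07-31 targets 2013-04-31. April 2013 has only 30 days, so SQLite normalizes the 1-day overflow forward to 2013-05-01.

2013-05-01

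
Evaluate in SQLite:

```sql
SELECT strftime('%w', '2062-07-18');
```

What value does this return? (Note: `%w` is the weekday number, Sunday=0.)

2062-07-18 is a Tuesday; with Sunday=0 that is 2.

2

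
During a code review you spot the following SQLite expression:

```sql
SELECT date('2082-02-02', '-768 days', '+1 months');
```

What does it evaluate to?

2080-01-27

Applying '-768 days' to 2082-02-02: counting 768 days back gives 2079-12-27.
Adding +1 month to 2079-12-27 gives 2080-01-27.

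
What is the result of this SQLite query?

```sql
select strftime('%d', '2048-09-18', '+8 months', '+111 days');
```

06

First apply '+8 months', '+111 days': 2048-09-18 → 2049-09-06.
`%d` extracts the 2-digit day of month: 06.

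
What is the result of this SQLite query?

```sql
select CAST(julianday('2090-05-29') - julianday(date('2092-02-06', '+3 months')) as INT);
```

Adding +3 months to 2092-02-06 gives 2092-05-06.
2 days remain in May 2090 after the 29th (31 − 29).
Full months from June 2090 through April 2092 contribute their day counts.
Then 6 days into May 2092.
Total: 2 + 30 + 31 + 31 + 30 + 31 + 30 + 31 + 31 + 28 + 31 + 30 + 31 + 30 + 31 + 31 + 30 + 31 + 30 + 31 + 31 + 29 + 31 + 30 + 6 = 708.
The subtraction is earlier − later, so the result is −708 → -708.

-708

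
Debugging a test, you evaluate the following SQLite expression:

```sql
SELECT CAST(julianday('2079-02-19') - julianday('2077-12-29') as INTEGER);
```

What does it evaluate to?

2 days remain in December 2077 after the 29th (31 − 29).
Full months from January 2078 through January 2079 contribute their day counts.
Then 19 days into February 2079.
Total: 2 + 31 + 28 + 31 + 30 + 31 + 30 + 31 + 31 + 30 + 31 + 30 + 31 + 31 + 19 = 417.

417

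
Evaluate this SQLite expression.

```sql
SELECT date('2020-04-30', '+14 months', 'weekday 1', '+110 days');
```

Adding +14 months to 2020-04-30 gives 2021-06-30.
`weekday 1` advances to the next Monday; 2021-06-30 is a Wednesday, so it moves forward to 2021-07-05.
Applying '+110 days' to 2021-07-05: counting 110 days forward gives 2021-10-23.

2021-10-23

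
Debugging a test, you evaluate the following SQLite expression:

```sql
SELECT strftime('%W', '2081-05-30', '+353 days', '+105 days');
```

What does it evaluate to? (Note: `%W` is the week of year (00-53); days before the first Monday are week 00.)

35

First apply '+353 days', '+105 days': 2081-05-30 → 2082-08-31.
2082-08-31 is a Monday. SQLite's %W counts Mondays since the year started; the result is 35.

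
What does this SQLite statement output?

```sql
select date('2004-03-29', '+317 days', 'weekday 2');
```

Applying '+317 days' to 2004-03-29: counting 317 days forward gives 2005-02-09.
`weekday 2` advances to the next Tuesday; 2005-02-09 is a Wednesday, so it moves forward to 2005-02-15.

2005-02-15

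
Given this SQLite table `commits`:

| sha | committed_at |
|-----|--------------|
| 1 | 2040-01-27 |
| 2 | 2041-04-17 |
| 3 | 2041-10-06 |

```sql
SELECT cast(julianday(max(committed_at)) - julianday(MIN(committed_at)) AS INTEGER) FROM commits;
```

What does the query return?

MIN = 2040-01-27, MAX = 2041-10-06.
4 days remain in January 2040 after the 27th (31 − 27).
Full months from February 2040 through September 2041 contribute their day counts.
Then 6 days into October 2041.
Total: 4 + 29 + 31 + 30 + 31 + 30 + 31 + 31 + 30 + 31 + 30 + 31 + 31 + 28 + 31 + 30 + 31 + 30 + 31 + 31 + 30 + 6 = 618.

618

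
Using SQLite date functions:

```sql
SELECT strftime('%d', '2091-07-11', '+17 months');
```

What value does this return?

11

First apply '+17 months': 2091-07-11 → 2092-12-11.
`%d` extracts the 2-digit day of month: 11.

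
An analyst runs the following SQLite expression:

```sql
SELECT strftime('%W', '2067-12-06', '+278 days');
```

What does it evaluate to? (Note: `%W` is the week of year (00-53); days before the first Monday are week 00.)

First apply '+278 days': 2067-12-06 → 2068-09-09.
2068-09-09 is a Sunday. SQLite's %W counts Mondays since the year started; the result is 36.

36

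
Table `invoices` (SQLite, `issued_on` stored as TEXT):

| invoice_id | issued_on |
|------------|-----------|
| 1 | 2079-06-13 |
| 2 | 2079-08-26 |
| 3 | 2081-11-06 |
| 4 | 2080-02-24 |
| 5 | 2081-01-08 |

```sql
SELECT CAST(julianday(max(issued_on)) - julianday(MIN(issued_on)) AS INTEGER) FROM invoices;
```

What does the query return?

877

MIN = 2079-06-13, MAX = 2081-11-06.
17 days remain in June 2079 after the 13th (30 − 13).
Full months from July 2079 through October 2081 contribute their day counts.
Then 6 days into November 2081.
Total: 17 + 31 + 31 + 30 + 31 + 30 + 31 + 31 + 29 + 31 + 30 + 31 + 30 + 31 + 31 + 30 + 31 + 30 + 31 + 31 + 28 + 31 + 30 + 31 + 30 + 31 + 31 + 30 + 31 + 6 = 877.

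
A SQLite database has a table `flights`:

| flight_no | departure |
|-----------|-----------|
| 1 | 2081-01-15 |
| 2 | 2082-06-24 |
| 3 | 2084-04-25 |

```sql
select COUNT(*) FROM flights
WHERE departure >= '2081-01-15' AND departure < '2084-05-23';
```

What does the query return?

Rows in [2081-01-15, 2084-05-23): 2081-01-15, 2082-06-24, 2084-04-25 → 3 rows.

3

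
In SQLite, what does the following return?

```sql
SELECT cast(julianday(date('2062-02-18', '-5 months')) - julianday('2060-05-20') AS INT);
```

Adding -5 months to 2062-02-18 gives 2061-09-18.
11 days remain in May 2060 after the 20th (31 − 20).
Full months from June 2060 through August 2061 contribute their day counts.
Then 18 days into September 2061.
Total: 11 + 30 + 31 + 31 + 30 + 31 + 30 + 31 + 31 + 28 + 31 + 30 + 31 + 30 + 31 + 31 + 18 = 486.

486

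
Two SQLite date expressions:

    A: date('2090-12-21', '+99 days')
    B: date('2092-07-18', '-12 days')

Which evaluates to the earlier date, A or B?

A

A = 2091-03-30.
B = 2092-07-06.
A is earlier.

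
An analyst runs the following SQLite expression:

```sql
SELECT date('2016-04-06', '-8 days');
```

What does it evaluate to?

Going back 6 days from 2016-04-06 reaches 2016-03-31 (last day of March, 31 days).
Going back 2 days within March lands on 2016-03-29.

2016-03-29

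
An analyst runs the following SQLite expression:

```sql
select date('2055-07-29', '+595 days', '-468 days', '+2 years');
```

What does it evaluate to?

Applying '+595 days' to 2055-07-29: counting 595 days forward gives 2057-03-15.
Applying '-468 days' to 2057-03-15: counting 468 days back gives 2055-12-03.
Adding +2 years to 2055-12-03 gives 2057-12-03.

2057-12-03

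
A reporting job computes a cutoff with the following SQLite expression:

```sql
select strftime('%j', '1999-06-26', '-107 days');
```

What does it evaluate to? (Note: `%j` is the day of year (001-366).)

070

First apply '-107 days': 1999-06-26 → 1999-03-11.
Day-of-year for 1999-03-11: days since 1999-01-01 inclusive = 70, zero-padded to 070.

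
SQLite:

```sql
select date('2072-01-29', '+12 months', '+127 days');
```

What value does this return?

Adding +12 months to 2072-01-29 gives 2073-01-29.
Applying '+127 days' to 2073-01-29: counting 127 days forward gives 2073-06-05.

2073-06-05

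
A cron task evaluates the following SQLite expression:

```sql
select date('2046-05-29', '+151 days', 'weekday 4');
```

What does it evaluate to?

2046-11-01

Applying '+151 days' to 2046-05-29: counting 151 days forward gives 2046-10-27.
`weekday 4` advances to the next Thursday; 2046-10-27 is a Saturday, so it moves forward to 2046-11-01.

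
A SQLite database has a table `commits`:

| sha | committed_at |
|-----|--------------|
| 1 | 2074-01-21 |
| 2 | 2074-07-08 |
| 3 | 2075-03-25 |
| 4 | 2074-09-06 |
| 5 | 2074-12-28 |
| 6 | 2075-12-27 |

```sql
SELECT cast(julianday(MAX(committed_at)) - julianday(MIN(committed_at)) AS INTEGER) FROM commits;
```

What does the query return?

MIN = 2074-01-21, MAX = 2075-12-27.
10 days remain in January 2074 after the 21st (31 − 21).
Full months from February 2074 through November 2075 contribute their day counts.
Then 27 days into December 2075.
Total: 10 + 28 + 31 + 30 + 31 + 30 + 31 + 31 + 30 + 31 + 30 + 31 + 31 + 28 + 31 + 30 + 31 + 30 + 31 + 31 + 30 + 31 + 30 + 27 = 705.

705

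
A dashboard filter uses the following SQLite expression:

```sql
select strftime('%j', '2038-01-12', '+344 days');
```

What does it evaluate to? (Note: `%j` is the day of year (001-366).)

First apply '+344 days': 2038-01-12 → 2038-12-22.
Day-of-year for 2038-12-22: days since 2038-01-01 inclusive = 356, zero-padded to 356.

356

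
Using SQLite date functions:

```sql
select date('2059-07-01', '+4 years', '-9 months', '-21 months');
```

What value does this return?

2061-01-01

Adding +4 years to 2059-07-01 gives 2063-07-01.
Adding -9 months to 2063-07-01 gives 2062-10-01.
Adding -21 months to 2062-10-01 gives 2061-01-01.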